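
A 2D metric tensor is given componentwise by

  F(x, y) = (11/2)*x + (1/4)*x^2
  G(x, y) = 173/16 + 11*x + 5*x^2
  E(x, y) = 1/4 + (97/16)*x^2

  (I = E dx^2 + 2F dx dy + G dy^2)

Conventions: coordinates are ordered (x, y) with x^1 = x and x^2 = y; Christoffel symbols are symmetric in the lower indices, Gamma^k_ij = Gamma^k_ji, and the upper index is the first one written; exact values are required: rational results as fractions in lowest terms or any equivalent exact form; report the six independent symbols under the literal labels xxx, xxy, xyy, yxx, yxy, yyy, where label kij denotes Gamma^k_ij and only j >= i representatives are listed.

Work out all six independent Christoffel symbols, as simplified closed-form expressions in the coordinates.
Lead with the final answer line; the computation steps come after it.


Answer: Gamma_xxx = (7728*x^3 + 16016*x^2 + 9037*x)/(7744*x^4 + 16368*x^3 + 9357*x^2 + 704*x + 692), Gamma_xxy = (-320*x^3 - 7392*x^2 - 7744*x)/(7744*x^4 + 16368*x^3 + 9357*x^2 + 704*x + 692), Gamma_xyy = (-6400*x^3 - 21120*x^2 - 29328*x - 15224)/(7744*x^4 + 16368*x^3 + 9357*x^2 + 704*x + 692), Gamma_yxx = (388*x^3 + 32*x + 352)/(7744*x^4 + 16368*x^3 + 9357*x^2 + 704*x + 692), Gamma_yxy = (7760*x^3 + 8536*x^2 + 320*x + 352)/(7744*x^4 + 16368*x^3 + 9357*x^2 + 704*x + 692), Gamma_yyy = (320*x^3 + 7392*x^2 + 7744*x)/(7744*x^4 + 16368*x^3 + 9357*x^2 + 704*x + 692)

E = 1/4 + (97/16)*x^2; F = (11/2)*x + (1/4)*x^2; G = 173/16 + 11*x + 5*x^2
Gamma^k_ij = (1/2) g^{kl} (d_i g_jl + d_j g_il - d_l g_ij), with g^inv = (1/(EG-F^2)) [[G, -F], [-F, E]]
first partials: E_x = (97/8)*x, E_y = 0, F_x = 11/2 + (1/2)*x, F_y = 0, G_x = 11 + 10*x, G_y = 0
D = EG - F^2 = 173/64 + (11/4)*x + (9357/256)*x^2 + (1023/16)*x^3 + (121/4)*x^4
expanded: Gamma^x_xx = (G E_x - 2F F_x + F E_y)/(2D), Gamma^x_xy = (G E_y - F G_x)/(2D), Gamma^x_yy = (2G F_y - G G_x - F G_y)/(2D), Gamma^y_xx = (2E F_x - E E_y - F E_x)/(2D), Gamma^y_xy = (E G_x - F E_y)/(2D), Gamma^y_yy = (E G_y - 2F F_y + F G_x)/(2D); substitute and cancel common factors


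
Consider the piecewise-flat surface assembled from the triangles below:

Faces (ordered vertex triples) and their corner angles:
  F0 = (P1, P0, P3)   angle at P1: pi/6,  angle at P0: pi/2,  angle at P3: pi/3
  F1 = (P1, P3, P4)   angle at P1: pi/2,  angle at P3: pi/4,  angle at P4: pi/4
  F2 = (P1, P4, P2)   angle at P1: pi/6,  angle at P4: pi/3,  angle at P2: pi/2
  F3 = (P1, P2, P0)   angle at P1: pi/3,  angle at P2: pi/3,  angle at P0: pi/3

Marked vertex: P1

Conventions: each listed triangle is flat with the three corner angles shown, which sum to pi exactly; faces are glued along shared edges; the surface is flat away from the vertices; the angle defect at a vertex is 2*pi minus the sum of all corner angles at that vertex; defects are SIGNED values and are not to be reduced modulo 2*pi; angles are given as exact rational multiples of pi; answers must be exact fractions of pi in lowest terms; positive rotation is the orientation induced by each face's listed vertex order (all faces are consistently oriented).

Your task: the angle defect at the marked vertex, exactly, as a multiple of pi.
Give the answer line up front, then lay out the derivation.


Answer: defect(P1) = (5/6)*pi

Sum of corner angles at P1: (7/6)*pi
defect = 2*pi - (7/6)*pi


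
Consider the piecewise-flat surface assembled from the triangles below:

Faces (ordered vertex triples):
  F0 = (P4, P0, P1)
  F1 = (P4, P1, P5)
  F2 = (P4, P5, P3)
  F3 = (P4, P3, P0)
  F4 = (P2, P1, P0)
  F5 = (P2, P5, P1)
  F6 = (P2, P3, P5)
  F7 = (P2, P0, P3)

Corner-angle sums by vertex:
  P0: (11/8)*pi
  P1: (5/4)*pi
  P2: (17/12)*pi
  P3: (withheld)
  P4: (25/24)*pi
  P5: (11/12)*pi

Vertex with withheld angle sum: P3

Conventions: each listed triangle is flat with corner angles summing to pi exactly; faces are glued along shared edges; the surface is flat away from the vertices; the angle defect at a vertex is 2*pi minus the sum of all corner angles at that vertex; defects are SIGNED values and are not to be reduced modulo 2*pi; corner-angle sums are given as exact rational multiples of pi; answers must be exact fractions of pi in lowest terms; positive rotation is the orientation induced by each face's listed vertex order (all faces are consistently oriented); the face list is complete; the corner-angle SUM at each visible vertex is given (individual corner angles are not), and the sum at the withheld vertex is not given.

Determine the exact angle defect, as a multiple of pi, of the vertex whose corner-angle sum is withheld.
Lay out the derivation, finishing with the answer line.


V = 6, E = 12, F = 8; chi = V - E + F = 2
Gauss-Bonnet: total defect = 2*pi*chi = 4*pi; visible defects sum to 4*pi

Answer: defect(P3) = 0


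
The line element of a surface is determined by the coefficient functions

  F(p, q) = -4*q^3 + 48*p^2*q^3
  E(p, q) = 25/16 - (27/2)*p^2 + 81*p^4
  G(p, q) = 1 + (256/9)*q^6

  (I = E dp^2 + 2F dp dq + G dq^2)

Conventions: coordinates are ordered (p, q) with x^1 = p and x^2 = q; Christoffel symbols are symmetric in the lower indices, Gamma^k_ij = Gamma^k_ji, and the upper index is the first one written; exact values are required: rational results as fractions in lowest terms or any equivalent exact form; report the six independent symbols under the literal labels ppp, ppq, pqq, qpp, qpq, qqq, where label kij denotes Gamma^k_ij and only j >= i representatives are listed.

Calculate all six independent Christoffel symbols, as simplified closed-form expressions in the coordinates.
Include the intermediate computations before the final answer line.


E = 25/16 - (27/2)*p^2 + 81*p^4; F = -4*q^3 + 48*p^2*q^3; G = 1 + (256/9)*q^6
Gamma^k_ij = (1/2) g^{kl} (d_i g_jl + d_j g_il - d_l g_ij), with g^inv = (1/(EG-F^2)) [[G, -F], [-F, E]]
first partials: E_p = -27*p + 324*p^3, E_q = 0, F_p = 96*p*q^3, F_q = -12*q^2 + 144*p^2*q^2, G_p = 0, G_q = (512/3)*q^5
D = EG - F^2 = 25/16 - (27/2)*p^2 + 81*p^4 + (256/9)*q^6
expanded: Gamma^p_pp = (G E_p - 2F F_p + F E_q)/(2D), Gamma^p_pq = (G E_q - F G_p)/(2D), Gamma^p_qq = (2G F_q - G G_p - F G_q)/(2D), Gamma^q_pp = (2E F_p - E E_q - F E_p)/(2D), Gamma^q_pq = (E G_p - F E_q)/(2D), Gamma^q_qq = (E G_q - 2F F_q + F G_p)/(2D); substitute and cancel common factors

Answer: Gamma_ppp = (23328*p^3 - 1944*p)/(11664*p^4 - 1944*p^2 + 4096*q^6 + 225), Gamma_ppq = 0, Gamma_pqq = (20736*p^2*q^2 - 1728*q^2)/(11664*p^4 - 1944*p^2 + 4096*q^6 + 225), Gamma_qpp = 13824*p*q^3/(11664*p^4 - 1944*p^2 + 4096*q^6 + 225), Gamma_qpq = 0, Gamma_qqq = 12288*q^5/(11664*p^4 - 1944*p^2 + 4096*q^6 + 225)


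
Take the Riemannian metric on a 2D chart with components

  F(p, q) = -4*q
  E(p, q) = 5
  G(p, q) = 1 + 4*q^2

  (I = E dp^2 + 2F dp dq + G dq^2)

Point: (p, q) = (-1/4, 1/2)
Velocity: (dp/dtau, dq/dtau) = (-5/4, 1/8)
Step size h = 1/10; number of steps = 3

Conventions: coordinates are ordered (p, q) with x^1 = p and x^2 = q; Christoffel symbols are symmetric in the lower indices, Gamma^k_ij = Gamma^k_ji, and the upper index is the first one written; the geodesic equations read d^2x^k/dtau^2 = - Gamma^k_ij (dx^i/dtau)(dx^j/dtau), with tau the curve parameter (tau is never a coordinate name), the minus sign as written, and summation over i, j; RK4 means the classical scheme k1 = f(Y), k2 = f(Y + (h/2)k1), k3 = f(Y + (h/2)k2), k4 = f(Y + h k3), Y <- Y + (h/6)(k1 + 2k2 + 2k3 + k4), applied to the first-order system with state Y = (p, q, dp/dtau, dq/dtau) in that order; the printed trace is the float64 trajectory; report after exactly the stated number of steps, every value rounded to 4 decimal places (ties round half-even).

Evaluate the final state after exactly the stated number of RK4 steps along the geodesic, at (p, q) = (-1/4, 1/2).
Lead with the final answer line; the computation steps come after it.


Answer: p = -0.6245, q = 0.5373, dp/dtau = -1.2470, dq/dtau = 0.1234

f(Y) = (dp/dtau, dq/dtau, -Gamma^p_ij Y'^i Y'^j, -Gamma^q_ij Y'^i Y'^j) with the Gammas evaluated at the stage position; h = 0.100000; intermediate values shown to 6 dp
step 0: p = -0.2500, q = 0.5000, dp/dtau = -1.2500, dq/dtau = 0.1250
step 1:
  k1: at (p, q) = (-0.250000, 0.500000), (dp/dtau, dq/dtau) = (-1.250000, 0.125000); Gamma_ppp = 0.000000, Gamma_ppq = 0.000000, Gamma_pqq = -0.666667, Gamma_qpp = 0.000000, Gamma_qpq = 0.000000, Gamma_qqq = 0.333333; k1 = (-1.250000, 0.125000, 0.010417, -0.005208)
  k2: at (p, q) = (-0.312500, 0.506250), (dp/dtau, dq/dtau) = (-1.249479, 0.124740); Gamma_ppp = 0.000000, Gamma_ppq = 0.000000, Gamma_pqq = -0.663883, Gamma_qpp = 0.000000, Gamma_qpq = 0.000000, Gamma_qqq = 0.336091; k2 = (-1.249479, 0.124740, 0.010330, -0.005230)
  k3: at (p, q) = (-0.312474, 0.506237), (dp/dtau, dq/dtau) = (-1.249484, 0.124739); Gamma_ppp = 0.000000, Gamma_ppq = 0.000000, Gamma_pqq = -0.663889, Gamma_qpp = 0.000000, Gamma_qpq = 0.000000, Gamma_qqq = 0.336085; k3 = (-1.249484, 0.124739, 0.010330, -0.005229)
  k4: at (p, q) = (-0.374948, 0.512474), (dp/dtau, dq/dtau) = (-1.248967, 0.124477); Gamma_ppp = 0.000000, Gamma_ppq = 0.000000, Gamma_pqq = -0.661100, Gamma_qpp = 0.000000, Gamma_qpq = 0.000000, Gamma_qqq = 0.338797; k4 = (-1.248967, 0.124477, 0.010243, -0.005249)
  Y <- Y + (h/6)(k1 + 2k2 + 2k3 + k4): p = -0.3749, q = 0.5125, dp/dtau = -1.2490, dq/dtau = 0.1245
step 2:
  k1: at (p, q) = (-0.374948, 0.512474), (dp/dtau, dq/dtau) = (-1.248967, 0.124477); Gamma_ppp = 0.000000, Gamma_ppq = 0.000000, Gamma_pqq = -0.661100, Gamma_qpp = 0.000000, Gamma_qpq = 0.000000, Gamma_qqq = 0.338797; k1 = (-1.248967, 0.124477, 0.010243, -0.005249)
  k2: at (p, q) = (-0.437397, 0.518698), (dp/dtau, dq/dtau) = (-1.248455, 0.124215); Gamma_ppp = 0.000000, Gamma_ppq = 0.000000, Gamma_pqq = -0.658307, Gamma_qpp = 0.000000, Gamma_qpq = 0.000000, Gamma_qqq = 0.341463; k2 = (-1.248455, 0.124215, 0.010157, -0.005269)
  k3: at (p, q) = (-0.437371, 0.518685), (dp/dtau, dq/dtau) = (-1.248459, 0.124214); Gamma_ppp = 0.000000, Gamma_ppq = 0.000000, Gamma_pqq = -0.658313, Gamma_qpp = 0.000000, Gamma_qpq = 0.000000, Gamma_qqq = 0.341457; k3 = (-1.248459, 0.124214, 0.010157, -0.005268)
  k4: at (p, q) = (-0.499794, 0.524895), (dp/dtau, dq/dtau) = (-1.247951, 0.123950); Gamma_ppp = 0.000000, Gamma_ppq = 0.000000, Gamma_pqq = -0.655516, Gamma_qpp = 0.000000, Gamma_qpq = 0.000000, Gamma_qqq = 0.344077; k4 = (-1.247951, 0.123950, 0.010071, -0.005286)
  Y <- Y + (h/6)(k1 + 2k2 + 2k3 + k4): p = -0.4998, q = 0.5249, dp/dtau = -1.2480, dq/dtau = 0.1240
step 3:
  k1: at (p, q) = (-0.499794, 0.524895), (dp/dtau, dq/dtau) = (-1.247951, 0.123950); Gamma_ppp = 0.000000, Gamma_ppq = 0.000000, Gamma_pqq = -0.655516, Gamma_qpp = 0.000000, Gamma_qpq = 0.000000, Gamma_qqq = 0.344077; k1 = (-1.247951, 0.123950, 0.010071, -0.005286)
  k2: at (p, q) = (-0.562192, 0.531093), (dp/dtau, dq/dtau) = (-1.247448, 0.123686); Gamma_ppp = 0.000000, Gamma_ppq = 0.000000, Gamma_pqq = -0.652716, Gamma_qpp = 0.000000, Gamma_qpq = 0.000000, Gamma_qqq = 0.346653; k2 = (-1.247448, 0.123686, 0.009985, -0.005303)
  k3: at (p, q) = (-0.562166, 0.531080), (dp/dtau, dq/dtau) = (-1.247452, 0.123685); Gamma_ppp = 0.000000, Gamma_ppq = 0.000000, Gamma_pqq = -0.652722, Gamma_qpp = 0.000000, Gamma_qpq = 0.000000, Gamma_qqq = 0.346647; k3 = (-1.247452, 0.123685, 0.009985, -0.005303)
  k4: at (p, q) = (-0.624539, 0.537264), (dp/dtau, dq/dtau) = (-1.246953, 0.123420); Gamma_ppp = 0.000000, Gamma_ppq = 0.000000, Gamma_pqq = -0.649919, Gamma_qpp = 0.000000, Gamma_qpq = 0.000000, Gamma_qqq = 0.349178; k4 = (-1.246953, 0.123420, 0.009900, -0.005319)
  Y <- Y + (h/6)(k1 + 2k2 + 2k3 + k4): p = -0.6245, q = 0.5373, dp/dtau = -1.2470, dq/dtau = 0.1234


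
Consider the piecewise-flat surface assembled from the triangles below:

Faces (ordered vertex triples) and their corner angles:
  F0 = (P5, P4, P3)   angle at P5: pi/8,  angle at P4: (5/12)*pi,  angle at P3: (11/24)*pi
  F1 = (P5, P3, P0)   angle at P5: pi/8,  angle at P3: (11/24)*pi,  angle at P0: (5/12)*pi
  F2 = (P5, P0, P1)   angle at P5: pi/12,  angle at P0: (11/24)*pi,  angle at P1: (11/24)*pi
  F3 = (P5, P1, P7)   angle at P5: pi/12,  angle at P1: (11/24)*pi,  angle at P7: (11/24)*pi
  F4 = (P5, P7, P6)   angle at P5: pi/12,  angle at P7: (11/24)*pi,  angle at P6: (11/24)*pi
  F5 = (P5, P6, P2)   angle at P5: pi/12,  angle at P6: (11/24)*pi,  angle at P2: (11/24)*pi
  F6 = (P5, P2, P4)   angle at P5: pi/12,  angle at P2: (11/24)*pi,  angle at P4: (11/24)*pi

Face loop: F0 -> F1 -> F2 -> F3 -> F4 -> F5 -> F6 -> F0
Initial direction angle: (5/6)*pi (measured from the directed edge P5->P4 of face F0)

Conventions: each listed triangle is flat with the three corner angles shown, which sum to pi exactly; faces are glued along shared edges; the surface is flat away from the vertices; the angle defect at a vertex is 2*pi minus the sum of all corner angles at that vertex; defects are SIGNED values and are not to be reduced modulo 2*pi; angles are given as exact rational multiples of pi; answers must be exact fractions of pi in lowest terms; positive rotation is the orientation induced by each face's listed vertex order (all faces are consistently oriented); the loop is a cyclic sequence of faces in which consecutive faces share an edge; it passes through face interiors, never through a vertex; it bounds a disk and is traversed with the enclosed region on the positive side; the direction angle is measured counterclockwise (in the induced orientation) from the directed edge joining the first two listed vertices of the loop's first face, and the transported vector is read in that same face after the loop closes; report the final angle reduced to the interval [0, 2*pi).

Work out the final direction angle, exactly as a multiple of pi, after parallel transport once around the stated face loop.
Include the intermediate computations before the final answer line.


enclosed vertex P5: corner angles sum to (2/3)*pi, defect = 2*pi - (2/3)*pi = (4/3)*pi
holonomy = initial angle + sum of enclosed defects (mod 2*pi), positive in the induced orientation
final angle = (5/6)*pi + (4/3)*pi = pi/6 (mod 2*pi)

Answer: final direction angle = pi/6


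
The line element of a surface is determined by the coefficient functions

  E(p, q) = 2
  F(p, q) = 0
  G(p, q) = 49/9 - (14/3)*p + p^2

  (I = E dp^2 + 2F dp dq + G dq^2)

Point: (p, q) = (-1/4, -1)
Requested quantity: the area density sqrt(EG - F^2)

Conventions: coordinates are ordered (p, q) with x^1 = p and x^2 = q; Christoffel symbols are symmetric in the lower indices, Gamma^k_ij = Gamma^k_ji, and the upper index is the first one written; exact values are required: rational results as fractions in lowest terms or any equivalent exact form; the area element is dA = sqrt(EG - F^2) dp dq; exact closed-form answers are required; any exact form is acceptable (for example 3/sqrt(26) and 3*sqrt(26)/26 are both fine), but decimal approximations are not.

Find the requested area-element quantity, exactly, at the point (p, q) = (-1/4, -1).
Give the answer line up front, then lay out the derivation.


Answer: sqrt(EG - F^2) = 31*sqrt(2)/12

E = 2, F = 0, G = 961/144; EG - F^2 = 961/72


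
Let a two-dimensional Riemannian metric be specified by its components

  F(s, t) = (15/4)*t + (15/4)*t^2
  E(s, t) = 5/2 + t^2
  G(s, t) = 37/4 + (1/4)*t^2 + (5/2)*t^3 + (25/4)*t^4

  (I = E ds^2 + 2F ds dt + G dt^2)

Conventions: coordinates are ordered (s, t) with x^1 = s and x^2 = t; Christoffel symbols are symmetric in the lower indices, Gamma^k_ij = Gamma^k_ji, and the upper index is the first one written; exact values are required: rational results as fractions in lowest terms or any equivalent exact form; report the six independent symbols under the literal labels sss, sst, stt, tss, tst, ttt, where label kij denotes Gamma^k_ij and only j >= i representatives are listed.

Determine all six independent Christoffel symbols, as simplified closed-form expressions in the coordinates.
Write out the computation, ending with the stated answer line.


E = 5/2 + t^2; F = (15/4)*t + (15/4)*t^2; G = 37/4 + (1/4)*t^2 + (5/2)*t^3 + (25/4)*t^4
Gamma^k_ij = (1/2) g^{kl} (d_i g_jl + d_j g_il - d_l g_ij), with g^inv = (1/(EG-F^2)) [[G, -F], [-F, E]]
first partials: E_s = 0, E_t = 2*t, F_s = 0, F_t = 15/4 + (15/2)*t, G_s = 0, G_t = (1/2)*t + (15/2)*t^2 + 25*t^3
D = EG - F^2 = 185/8 - (67/16)*t^2 - (175/8)*t^3 + (29/16)*t^4 + (5/2)*t^5 + (25/4)*t^6
expanded: Gamma^s_ss = (G E_s - 2F F_s + F E_t)/(2D), Gamma^s_st = (G E_t - F G_s)/(2D), Gamma^s_tt = (2G F_t - G G_s - F G_t)/(2D), Gamma^t_ss = (2E F_s - E E_t - F E_s)/(2D), Gamma^t_st = (E G_s - F E_t)/(2D), Gamma^t_tt = (E G_t - 2F F_t + F G_s)/(2D); substitute and cancel common factors

Answer: Gamma_sss = (60*t^3 + 60*t^2)/(100*t^6 + 40*t^5 + 29*t^4 - 350*t^3 - 67*t^2 + 370), Gamma_sst = (100*t^5 + 40*t^4 + 4*t^3 + 148*t)/(100*t^6 + 40*t^5 + 29*t^4 - 350*t^3 - 67*t^2 + 370), Gamma_stt = (-300*t^4 - 60*t^3 + 1110*t + 555)/(100*t^6 + 40*t^5 + 29*t^4 - 350*t^3 - 67*t^2 + 370), Gamma_tss = (-16*t^3 - 40*t)/(100*t^6 + 40*t^5 + 29*t^4 - 350*t^3 - 67*t^2 + 370), Gamma_tst = (-60*t^3 - 60*t^2)/(100*t^6 + 40*t^5 + 29*t^4 - 350*t^3 - 67*t^2 + 370), Gamma_ttt = (200*t^5 + 60*t^4 + 54*t^3 - 525*t^2 - 215*t)/(100*t^6 + 40*t^5 + 29*t^4 - 350*t^3 - 67*t^2 + 370)


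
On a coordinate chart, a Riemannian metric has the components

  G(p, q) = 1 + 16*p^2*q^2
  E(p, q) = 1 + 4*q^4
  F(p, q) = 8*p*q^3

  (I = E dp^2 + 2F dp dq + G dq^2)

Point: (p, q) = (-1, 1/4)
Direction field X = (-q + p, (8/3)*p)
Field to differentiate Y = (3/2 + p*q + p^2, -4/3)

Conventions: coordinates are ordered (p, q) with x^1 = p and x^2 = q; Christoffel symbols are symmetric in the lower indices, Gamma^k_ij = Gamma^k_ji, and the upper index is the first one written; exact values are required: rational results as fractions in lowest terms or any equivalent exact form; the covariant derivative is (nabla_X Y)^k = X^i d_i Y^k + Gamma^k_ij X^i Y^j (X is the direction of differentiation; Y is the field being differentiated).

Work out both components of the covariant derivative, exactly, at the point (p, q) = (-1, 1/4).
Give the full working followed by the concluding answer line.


E = 65/64, F = -1/8, G = 2 at the point
E_p = 0, E_q = 1/4, F_p = 1/8, F_q = -3/2, G_p = -2, G_q = 8
EG - F^2 = 129/64;  g^inv = (64/129) * [[2, 1/8], [1/8, 65/64]]
first-kind symbols [ij,l] = (1/2)(d_i g_jl + d_j g_il - d_l g_ij): [pp,p] = E_p/2 = 0, [pp,q] = F_p - E_q/2 = 0, [pq,p] = E_q/2 = 1/8, [pq,q] = G_p/2 = -1, [qq,p] = F_q - G_p/2 = -1/2, [qq,q] = G_q/2 = 4
Gamma^p_ij = (G*[ij,p] - F*[ij,q])/(EG - F^2), Gamma^q_ij = (E*[ij,q] - F*[ij,p])/(EG - F^2)
Gamma_ppp = 0, Gamma_ppq = 8/129, Gamma_pqq = -32/129, Gamma_qpp = 0, Gamma_qpq = -64/129, Gamma_qqq = 256/129
X = (-5/4, -8/3), Y = (9/4, -4/3) at the point

Answer: (nabla_X Y)^p = 68795/18576, (nabla_X Y)^q = 10688/1161


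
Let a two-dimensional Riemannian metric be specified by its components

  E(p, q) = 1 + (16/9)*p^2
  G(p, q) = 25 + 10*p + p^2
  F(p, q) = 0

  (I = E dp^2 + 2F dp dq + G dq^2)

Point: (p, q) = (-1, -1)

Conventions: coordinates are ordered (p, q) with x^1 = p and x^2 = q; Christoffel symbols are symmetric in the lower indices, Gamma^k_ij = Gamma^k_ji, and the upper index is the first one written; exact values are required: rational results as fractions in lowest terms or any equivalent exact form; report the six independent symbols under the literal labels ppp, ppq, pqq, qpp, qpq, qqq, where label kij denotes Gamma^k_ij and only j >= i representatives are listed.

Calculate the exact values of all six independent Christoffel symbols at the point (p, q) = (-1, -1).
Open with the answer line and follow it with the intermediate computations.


Answer: Gamma_ppp = -16/25, Gamma_ppq = 0, Gamma_pqq = -36/25, Gamma_qpp = 0, Gamma_qpq = 1/4, Gamma_qqq = 0

E = 25/9, F = 0, G = 16 at the point
E_p = -32/9, E_q = 0, F_p = 0, F_q = 0, G_p = 8, G_q = 0
EG - F^2 = 400/9;  g^inv = (9/400) * [[16, 0], [0, 25/9]]
first-kind symbols [ij,l] = (1/2)(d_i g_jl + d_j g_il - d_l g_ij): [pp,p] = E_p/2 = -16/9, [pp,q] = F_p - E_q/2 = 0, [pq,p] = E_q/2 = 0, [pq,q] = G_p/2 = 4, [qq,p] = F_q - G_p/2 = -4, [qq,q] = G_q/2 = 0
Gamma^p_ij = (G*[ij,p] - F*[ij,q])/(EG - F^2), Gamma^q_ij = (E*[ij,q] - F*[ij,p])/(EG - F^2)


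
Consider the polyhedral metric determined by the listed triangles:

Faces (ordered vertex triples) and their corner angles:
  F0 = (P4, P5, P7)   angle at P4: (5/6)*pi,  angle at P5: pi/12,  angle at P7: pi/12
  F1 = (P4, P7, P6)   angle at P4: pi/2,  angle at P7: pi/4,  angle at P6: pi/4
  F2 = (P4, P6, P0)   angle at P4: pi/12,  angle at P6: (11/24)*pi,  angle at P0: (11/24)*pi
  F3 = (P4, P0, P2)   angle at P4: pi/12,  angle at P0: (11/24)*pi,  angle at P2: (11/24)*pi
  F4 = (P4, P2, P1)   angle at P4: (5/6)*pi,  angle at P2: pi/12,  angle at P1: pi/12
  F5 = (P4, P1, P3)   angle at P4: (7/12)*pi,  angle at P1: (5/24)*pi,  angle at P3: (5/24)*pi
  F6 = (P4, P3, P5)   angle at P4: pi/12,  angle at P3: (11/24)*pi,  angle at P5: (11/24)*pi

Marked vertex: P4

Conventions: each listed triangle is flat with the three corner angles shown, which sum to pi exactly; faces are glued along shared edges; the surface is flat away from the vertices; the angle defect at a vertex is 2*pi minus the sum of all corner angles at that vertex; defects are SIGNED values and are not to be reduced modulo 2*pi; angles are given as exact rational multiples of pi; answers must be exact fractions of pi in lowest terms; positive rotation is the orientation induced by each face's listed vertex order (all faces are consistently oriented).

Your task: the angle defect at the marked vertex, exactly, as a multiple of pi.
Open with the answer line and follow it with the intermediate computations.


Answer: defect(P4) = -pi

Sum of corner angles at P4: 3*pi
defect = 2*pi - 3*pi


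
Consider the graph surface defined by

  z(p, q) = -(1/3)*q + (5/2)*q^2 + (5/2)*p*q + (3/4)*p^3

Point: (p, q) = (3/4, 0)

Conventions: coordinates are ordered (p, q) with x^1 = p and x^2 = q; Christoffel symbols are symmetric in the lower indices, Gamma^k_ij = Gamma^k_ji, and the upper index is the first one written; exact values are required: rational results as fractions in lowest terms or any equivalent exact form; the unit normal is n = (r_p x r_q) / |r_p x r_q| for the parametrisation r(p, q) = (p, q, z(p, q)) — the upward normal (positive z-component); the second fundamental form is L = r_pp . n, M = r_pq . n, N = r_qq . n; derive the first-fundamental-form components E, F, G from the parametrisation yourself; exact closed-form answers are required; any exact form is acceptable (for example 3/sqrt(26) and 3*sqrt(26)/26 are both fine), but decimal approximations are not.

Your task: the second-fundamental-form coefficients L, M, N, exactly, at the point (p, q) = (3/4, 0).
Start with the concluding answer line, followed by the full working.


Answer: L = 648*sqrt(183529)/183529, M = 480*sqrt(183529)/183529, N = 960*sqrt(183529)/183529

z_p = 81/64, z_q = 37/24, z_pp = 27/8, z_pq = 5/2, z_qq = 5
E = 10657/4096, F = 999/512, G = 1945/576; answer radicand W^2 = 183529/36864
unnormalised second-form numerators: l = 27/8, m = 5/2, n = 5; L = l/sqrt(183529/36864), and similarly M = m/sqrt(W^2), N = n/sqrt(W^2)


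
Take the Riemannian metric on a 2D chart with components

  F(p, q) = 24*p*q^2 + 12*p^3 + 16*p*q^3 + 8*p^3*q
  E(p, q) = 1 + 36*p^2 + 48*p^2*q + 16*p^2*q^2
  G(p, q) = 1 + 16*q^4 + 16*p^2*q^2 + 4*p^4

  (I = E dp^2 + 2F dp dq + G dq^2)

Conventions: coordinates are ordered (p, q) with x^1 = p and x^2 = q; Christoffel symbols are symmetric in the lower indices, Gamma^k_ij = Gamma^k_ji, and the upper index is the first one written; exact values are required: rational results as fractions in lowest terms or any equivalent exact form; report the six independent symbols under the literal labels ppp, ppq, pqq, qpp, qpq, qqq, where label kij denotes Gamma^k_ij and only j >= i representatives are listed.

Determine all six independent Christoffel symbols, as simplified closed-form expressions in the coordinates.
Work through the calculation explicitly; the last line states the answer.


E = 1 + 36*p^2 + 48*p^2*q + 16*p^2*q^2; F = 24*p*q^2 + 12*p^3 + 16*p*q^3 + 8*p^3*q; G = 1 + 16*q^4 + 16*p^2*q^2 + 4*p^4
Gamma^k_ij = (1/2) g^{kl} (d_i g_jl + d_j g_il - d_l g_ij), with g^inv = (1/(EG-F^2)) [[G, -F], [-F, E]]
first partials: E_p = 72*p + 96*p*q + 32*p*q^2, E_q = 48*p^2 + 32*p^2*q, F_p = 24*q^2 + 36*p^2 + 16*q^3 + 24*p^2*q, F_q = 48*p*q + 48*p*q^2 + 8*p^3, G_p = 32*p*q^2 + 16*p^3, G_q = 64*q^3 + 32*p^2*q
D = EG - F^2 = 1 + 36*p^2 + 48*p^2*q + 16*q^4 + 32*p^2*q^2 + 4*p^4
expanded: Gamma^p_pp = (G E_p - 2F F_p + F E_q)/(2D), Gamma^p_pq = (G E_q - F G_p)/(2D), Gamma^p_qq = (2G F_q - G G_p - F G_q)/(2D), Gamma^q_pp = (2E F_p - E E_q - F E_p)/(2D), Gamma^q_pq = (E G_p - F E_q)/(2D), Gamma^q_qq = (E G_q - 2F F_q + F G_p)/(2D); substitute and cancel common factors

Answer: Gamma_ppp = (16*p*q^2 + 48*p*q + 36*p)/(4*p^4 + 32*p^2*q^2 + 48*p^2*q + 36*p^2 + 16*q^4 + 1), Gamma_ppq = (16*p^2*q + 24*p^2)/(4*p^4 + 32*p^2*q^2 + 48*p^2*q + 36*p^2 + 16*q^4 + 1), Gamma_pqq = (32*p*q^2 + 48*p*q)/(4*p^4 + 32*p^2*q^2 + 48*p^2*q + 36*p^2 + 16*q^4 + 1), Gamma_qpp = (8*p^2*q + 12*p^2 + 16*q^3 + 24*q^2)/(4*p^4 + 32*p^2*q^2 + 48*p^2*q + 36*p^2 + 16*q^4 + 1), Gamma_qpq = (8*p^3 + 16*p*q^2)/(4*p^4 + 32*p^2*q^2 + 48*p^2*q + 36*p^2 + 16*q^4 + 1), Gamma_qqq = (16*p^2*q + 32*q^3)/(4*p^4 + 32*p^2*q^2 + 48*p^2*q + 36*p^2 + 16*q^4 + 1)


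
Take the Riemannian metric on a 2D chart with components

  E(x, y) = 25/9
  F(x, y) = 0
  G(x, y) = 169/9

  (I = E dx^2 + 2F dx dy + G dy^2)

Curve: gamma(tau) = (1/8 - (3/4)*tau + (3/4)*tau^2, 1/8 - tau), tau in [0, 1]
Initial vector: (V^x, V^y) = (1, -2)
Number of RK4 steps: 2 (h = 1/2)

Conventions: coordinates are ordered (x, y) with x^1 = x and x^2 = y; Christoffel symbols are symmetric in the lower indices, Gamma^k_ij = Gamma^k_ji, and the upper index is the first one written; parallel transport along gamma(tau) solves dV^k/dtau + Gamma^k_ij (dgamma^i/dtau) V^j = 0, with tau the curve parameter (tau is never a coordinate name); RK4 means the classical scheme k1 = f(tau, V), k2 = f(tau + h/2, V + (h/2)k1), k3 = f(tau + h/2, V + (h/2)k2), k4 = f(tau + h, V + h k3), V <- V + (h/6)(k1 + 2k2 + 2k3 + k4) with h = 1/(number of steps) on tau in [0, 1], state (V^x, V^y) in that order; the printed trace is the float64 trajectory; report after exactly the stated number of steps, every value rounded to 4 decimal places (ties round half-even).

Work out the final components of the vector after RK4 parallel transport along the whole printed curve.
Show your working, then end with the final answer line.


gamma'(tau) = (-3/4 + (3/2)*tau, -1); f(tau, V)^k = -Gamma^k_ij(gamma(tau)) gamma'^i(tau) V^j; h = 1/2; intermediate values shown to 6 dp
curve data and Christoffel symbols at the stage parameters:
  tau = 0.000000: gamma = (0.125000, 0.125000), gamma' = (-0.750000, -1.000000); Gamma_xxx = 0.000000, Gamma_xxy = 0.000000, Gamma_xyy = 0.000000, Gamma_yxx = 0.000000, Gamma_yxy = 0.000000, Gamma_yyy = 0.000000
  tau = 0.250000: gamma = (-0.015625, -0.125000), gamma' = (-0.375000, -1.000000); Gamma_xxx = 0.000000, Gamma_xxy = 0.000000, Gamma_xyy = 0.000000, Gamma_yxx = 0.000000, Gamma_yxy = 0.000000, Gamma_yyy = 0.000000
  tau = 0.500000: gamma = (-0.062500, -0.375000), gamma' = (0.000000, -1.000000); Gamma_xxx = 0.000000, Gamma_xxy = 0.000000, Gamma_xyy = 0.000000, Gamma_yxx = 0.000000, Gamma_yxy = 0.000000, Gamma_yyy = 0.000000
  tau = 0.750000: gamma = (-0.015625, -0.625000), gamma' = (0.375000, -1.000000); Gamma_xxx = 0.000000, Gamma_xxy = 0.000000, Gamma_xyy = 0.000000, Gamma_yxx = 0.000000, Gamma_yxy = 0.000000, Gamma_yyy = 0.000000
  tau = 1.000000: gamma = (0.125000, -0.875000), gamma' = (0.750000, -1.000000); Gamma_xxx = 0.000000, Gamma_xxy = 0.000000, Gamma_xyy = 0.000000, Gamma_yxx = 0.000000, Gamma_yxy = 0.000000, Gamma_yyy = 0.000000
step 0: V^x = 1.0000, V^y = -2.0000
step 1: k1 = (0.000000, 0.000000), k2 = (0.000000, 0.000000), k3 = (0.000000, 0.000000), k4 = (0.000000, 0.000000); V <- V + (h/6)(k1 + 2k2 + 2k3 + k4): V^x = 1.0000, V^y = -2.0000
step 2: k1 = (0.000000, 0.000000), k2 = (0.000000, 0.000000), k3 = (0.000000, 0.000000), k4 = (0.000000, 0.000000); V <- V + (h/6)(k1 + 2k2 + 2k3 + k4): V^x = 1.0000, V^y = -2.0000

Answer: V^x = 1.0000, V^y = -2.0000


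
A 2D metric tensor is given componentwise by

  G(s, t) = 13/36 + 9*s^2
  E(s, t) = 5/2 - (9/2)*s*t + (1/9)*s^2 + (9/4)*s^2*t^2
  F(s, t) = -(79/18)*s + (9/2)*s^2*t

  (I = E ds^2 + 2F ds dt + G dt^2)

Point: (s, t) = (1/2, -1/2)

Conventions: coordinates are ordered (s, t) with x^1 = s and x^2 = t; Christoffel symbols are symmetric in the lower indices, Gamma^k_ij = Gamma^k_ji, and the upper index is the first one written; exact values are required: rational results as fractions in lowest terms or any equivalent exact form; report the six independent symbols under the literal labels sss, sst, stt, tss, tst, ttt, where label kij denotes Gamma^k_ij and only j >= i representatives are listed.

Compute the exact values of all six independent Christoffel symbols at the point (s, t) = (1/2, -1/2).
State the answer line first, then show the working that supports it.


Answer: Gamma_sss = -48887/10618, Gamma_sst = 20124/5309, Gamma_stt = -20304/5309, Gamma_tss = -291583/42472, Gamma_tst = 60795/10618, Gamma_ttt = -21438/5309

E = 2185/576, F = -397/144, G = 47/18 at the point
E_s = 421/144, E_t = -45/16, F_s = -239/36, F_t = 9/8, G_s = 9, G_t = 0
EG - F^2 = 5309/2304;  g^inv = (2304/5309) * [[47/18, 397/144], [397/144, 2185/576]]
first-kind symbols [ij,l] = (1/2)(d_i g_jl + d_j g_il - d_l g_ij): [ss,s] = E_s/2 = 421/288, [ss,t] = F_s - E_t/2 = -1507/288, [st,s] = E_t/2 = -45/32, [st,t] = G_s/2 = 9/2, [tt,s] = F_t - G_s/2 = -27/8, [tt,t] = G_t/2 = 0
Gamma^s_ij = (G*[ij,s] - F*[ij,t])/(EG - F^2), Gamma^t_ij = (E*[ij,t] - F*[ij,s])/(EG - F^2)


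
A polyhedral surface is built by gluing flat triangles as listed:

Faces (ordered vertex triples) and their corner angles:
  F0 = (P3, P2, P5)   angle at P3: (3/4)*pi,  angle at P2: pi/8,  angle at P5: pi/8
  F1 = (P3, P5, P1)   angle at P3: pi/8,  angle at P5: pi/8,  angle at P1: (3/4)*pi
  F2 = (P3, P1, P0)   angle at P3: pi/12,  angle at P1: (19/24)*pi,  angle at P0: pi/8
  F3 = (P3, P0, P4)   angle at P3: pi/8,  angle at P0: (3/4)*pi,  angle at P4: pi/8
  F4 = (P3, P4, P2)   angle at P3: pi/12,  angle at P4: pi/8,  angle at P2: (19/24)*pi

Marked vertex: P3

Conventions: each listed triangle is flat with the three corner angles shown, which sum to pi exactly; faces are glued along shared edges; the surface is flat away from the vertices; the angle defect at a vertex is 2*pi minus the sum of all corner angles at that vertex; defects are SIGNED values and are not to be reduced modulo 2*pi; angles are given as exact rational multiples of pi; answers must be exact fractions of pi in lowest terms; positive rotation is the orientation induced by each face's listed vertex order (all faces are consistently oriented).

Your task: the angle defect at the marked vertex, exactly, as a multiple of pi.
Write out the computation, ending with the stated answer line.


Sum of corner angles at P3: (7/6)*pi
defect = 2*pi - (7/6)*pi

Answer: defect(P3) = (5/6)*pi


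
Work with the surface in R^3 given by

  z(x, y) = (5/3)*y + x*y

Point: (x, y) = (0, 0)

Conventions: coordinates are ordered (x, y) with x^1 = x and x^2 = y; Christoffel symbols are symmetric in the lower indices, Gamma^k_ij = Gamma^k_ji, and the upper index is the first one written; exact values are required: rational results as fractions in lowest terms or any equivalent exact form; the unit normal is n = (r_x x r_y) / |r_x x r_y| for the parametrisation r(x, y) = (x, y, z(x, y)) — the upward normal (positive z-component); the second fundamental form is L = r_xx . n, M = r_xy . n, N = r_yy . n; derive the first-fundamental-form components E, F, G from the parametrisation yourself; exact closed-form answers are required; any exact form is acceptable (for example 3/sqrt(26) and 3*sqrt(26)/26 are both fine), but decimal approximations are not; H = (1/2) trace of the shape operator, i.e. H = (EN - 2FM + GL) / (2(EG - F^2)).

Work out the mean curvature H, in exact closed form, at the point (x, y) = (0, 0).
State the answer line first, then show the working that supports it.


Answer: H = 0

z_x = 0, z_y = 5/3, z_xx = 0, z_xy = 1, z_yy = 0
E = 1, F = 0, G = 34/9; answer radicand W^2 = 34/9
unnormalised second-form numerators: l = 0, m = 1, n = 0; L = l/sqrt(34/9), and similarly M = m/sqrt(W^2), N = n/sqrt(W^2)
H = (E*n - 2*F*m + G*l) / (2*(EG - F^2)*sqrt(W^2)); E*n - 2*F*m + G*l = 0, EG - F^2 = 34/9, so H = (0)/sqrt(34/9)


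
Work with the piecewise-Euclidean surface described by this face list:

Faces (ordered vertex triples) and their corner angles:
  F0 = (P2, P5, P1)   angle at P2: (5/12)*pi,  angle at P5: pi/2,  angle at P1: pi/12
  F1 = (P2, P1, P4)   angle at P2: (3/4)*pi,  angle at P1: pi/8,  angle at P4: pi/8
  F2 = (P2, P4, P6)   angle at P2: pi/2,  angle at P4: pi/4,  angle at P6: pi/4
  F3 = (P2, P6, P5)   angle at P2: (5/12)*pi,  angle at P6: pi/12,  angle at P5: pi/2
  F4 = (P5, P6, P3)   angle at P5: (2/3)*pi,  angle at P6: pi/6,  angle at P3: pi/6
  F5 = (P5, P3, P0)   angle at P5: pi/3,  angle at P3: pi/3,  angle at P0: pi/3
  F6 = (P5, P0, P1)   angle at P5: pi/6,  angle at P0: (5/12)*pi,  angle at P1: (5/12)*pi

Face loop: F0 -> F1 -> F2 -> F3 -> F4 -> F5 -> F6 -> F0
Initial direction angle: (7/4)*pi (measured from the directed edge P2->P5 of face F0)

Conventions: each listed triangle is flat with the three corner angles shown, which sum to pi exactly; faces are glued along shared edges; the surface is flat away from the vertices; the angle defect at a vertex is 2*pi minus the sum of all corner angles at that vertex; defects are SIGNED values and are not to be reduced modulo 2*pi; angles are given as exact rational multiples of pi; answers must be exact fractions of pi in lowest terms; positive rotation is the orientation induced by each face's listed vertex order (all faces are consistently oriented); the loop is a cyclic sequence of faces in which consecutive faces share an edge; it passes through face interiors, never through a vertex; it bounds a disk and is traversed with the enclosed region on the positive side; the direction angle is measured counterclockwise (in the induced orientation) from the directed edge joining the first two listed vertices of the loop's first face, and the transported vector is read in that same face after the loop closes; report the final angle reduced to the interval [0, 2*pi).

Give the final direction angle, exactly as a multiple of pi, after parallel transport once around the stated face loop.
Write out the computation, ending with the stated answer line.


enclosed vertex P2: corner angles sum to (25/12)*pi, defect = 2*pi - (25/12)*pi = -pi/12
enclosed vertex P5: corner angles sum to (13/6)*pi, defect = 2*pi - (13/6)*pi = -pi/6
adding the enclosed defects to the starting angle (mod 2*pi, induced orientation) gives the holonomy
final angle = (7/4)*pi - pi/4 = (3/2)*pi (mod 2*pi)

Answer: final direction angle = (3/2)*pi


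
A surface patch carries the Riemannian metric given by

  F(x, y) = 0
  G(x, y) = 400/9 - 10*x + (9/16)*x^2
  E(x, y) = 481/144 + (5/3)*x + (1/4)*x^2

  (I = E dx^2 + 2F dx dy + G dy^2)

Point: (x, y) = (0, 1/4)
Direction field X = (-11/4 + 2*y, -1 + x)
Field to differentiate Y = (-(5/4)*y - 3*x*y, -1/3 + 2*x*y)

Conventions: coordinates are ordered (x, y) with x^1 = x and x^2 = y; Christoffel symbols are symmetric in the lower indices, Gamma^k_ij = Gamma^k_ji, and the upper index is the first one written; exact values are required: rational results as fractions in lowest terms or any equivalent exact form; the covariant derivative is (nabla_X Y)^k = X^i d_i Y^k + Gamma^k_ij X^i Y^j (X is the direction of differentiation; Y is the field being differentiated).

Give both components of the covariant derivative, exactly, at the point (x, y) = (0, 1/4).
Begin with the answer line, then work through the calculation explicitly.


Answer: (nabla_X Y)^x = 27797/7696, (nabla_X Y)^y = -1593/1280

E = 481/144, F = 0, G = 400/9 at the point
E_x = 5/3, E_y = 0, F_x = 0, F_y = 0, G_x = -10, G_y = 0
EG - F^2 = 12025/81;  g^inv = (81/12025) * [[400/9, 0], [0, 481/144]]
first-kind symbols [ij,l] = (1/2)(d_i g_jl + d_j g_il - d_l g_ij): [xx,x] = E_x/2 = 5/6, [xx,y] = F_x - E_y/2 = 0, [xy,x] = E_y/2 = 0, [xy,y] = G_x/2 = -5, [yy,x] = F_y - G_x/2 = 5, [yy,y] = G_y/2 = 0
Gamma^x_ij = (G*[ij,x] - F*[ij,y])/(EG - F^2), Gamma^y_ij = (E*[ij,y] - F*[ij,x])/(EG - F^2)
Gamma_xxx = 120/481, Gamma_xxy = 0, Gamma_xyy = 720/481, Gamma_yxx = 0, Gamma_yxy = -9/80, Gamma_yyy = 0
X = (-9/4, -1), Y = (-5/16, -1/3) at the point


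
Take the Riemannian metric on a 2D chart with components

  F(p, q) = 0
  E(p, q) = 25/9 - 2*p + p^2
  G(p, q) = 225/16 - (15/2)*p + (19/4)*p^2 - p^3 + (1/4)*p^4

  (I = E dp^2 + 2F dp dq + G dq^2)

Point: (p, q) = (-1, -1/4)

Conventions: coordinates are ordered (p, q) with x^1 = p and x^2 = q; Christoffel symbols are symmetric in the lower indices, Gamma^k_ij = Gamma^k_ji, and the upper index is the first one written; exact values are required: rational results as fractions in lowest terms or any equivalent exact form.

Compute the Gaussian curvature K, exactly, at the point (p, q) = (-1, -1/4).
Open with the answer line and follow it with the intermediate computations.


Answer: K = -12/1183

E = 52/9, F = 0, G = 441/16, EG - F^2 = 637/4 at the point
E_p = -4, E_q = 0, F_p = 0, F_q = 0, G_p = -21, G_q = 0
E_qq = 0, F_pq = 0, G_pp = 37/2
By Brioschi, K is (det M1 - det M2) divided by (EG - F^2) squared.
M1 = [[-E_qq/2 + F_pq - G_pp/2, E_p/2, F_p - E_q/2], [F_q - G_p/2, E, F], [G_q/2, F, G]] = [[-37/4, -2, 0], [21/2, 52/9, 0], [0, 0, 441/16]]; det M1 = -3577/4
M2 = [[0, E_q/2, G_p/2], [E_q/2, E, F], [G_p/2, F, G]] = [[0, 0, -21/2], [0, 52/9, 0], [-21/2, 0, 441/16]]; det M2 = -637
det M1 - det M2 = -1029/4; K = -1029/4 / (637/4)^2 = -12/1183


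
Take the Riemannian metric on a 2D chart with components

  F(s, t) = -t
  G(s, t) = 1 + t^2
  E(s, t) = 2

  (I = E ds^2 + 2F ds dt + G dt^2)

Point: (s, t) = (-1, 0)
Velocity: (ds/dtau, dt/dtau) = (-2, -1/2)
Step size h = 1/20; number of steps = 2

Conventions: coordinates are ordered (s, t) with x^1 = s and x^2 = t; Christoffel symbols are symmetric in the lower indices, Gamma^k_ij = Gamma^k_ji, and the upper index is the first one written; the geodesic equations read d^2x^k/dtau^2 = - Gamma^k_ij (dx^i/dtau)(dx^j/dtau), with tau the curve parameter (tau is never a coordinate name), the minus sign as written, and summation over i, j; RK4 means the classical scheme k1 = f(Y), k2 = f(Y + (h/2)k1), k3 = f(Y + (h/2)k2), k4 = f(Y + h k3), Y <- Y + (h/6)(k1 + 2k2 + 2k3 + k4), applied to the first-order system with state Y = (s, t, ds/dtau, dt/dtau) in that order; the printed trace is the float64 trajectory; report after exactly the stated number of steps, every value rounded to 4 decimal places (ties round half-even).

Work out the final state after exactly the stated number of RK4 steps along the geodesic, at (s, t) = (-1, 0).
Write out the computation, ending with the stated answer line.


f(Y) = (ds/dtau, dt/dtau, -Gamma^s_ij Y'^i Y'^j, -Gamma^t_ij Y'^i Y'^j) with the Gammas evaluated at the stage position; h = 0.050000; intermediate values shown to 6 dp
step 0: s = -1.0000, t = 0.0000, ds/dtau = -2.0000, dt/dtau = -0.5000
step 1:
  k1: at (s, t) = (-1.000000, 0.000000), (ds/dtau, dt/dtau) = (-2.000000, -0.500000); Gamma_sss = 0.000000, Gamma_sst = 0.000000, Gamma_stt = -0.500000, Gamma_tss = 0.000000, Gamma_tst = 0.000000, Gamma_ttt = 0.000000; k1 = (-2.000000, -0.500000, 0.125000, 0.000000)
  k2: at (s, t) = (-1.050000, -0.012500), (ds/dtau, dt/dtau) = (-1.996875, -0.500000); Gamma_sss = 0.000000, Gamma_sst = 0.000000, Gamma_stt = -0.499961, Gamma_tss = 0.000000, Gamma_tst = 0.000000, Gamma_ttt = -0.006250; k2 = (-1.996875, -0.500000, 0.124990, 0.001562)
  k3: at (s, t) = (-1.049922, -0.012500), (ds/dtau, dt/dtau) = (-1.996875, -0.499961); Gamma_sss = 0.000000, Gamma_sst = 0.000000, Gamma_stt = -0.499961, Gamma_tss = 0.000000, Gamma_tst = 0.000000, Gamma_ttt = -0.006250; k3 = (-1.996875, -0.499961, 0.124971, 0.001562)
  k4: at (s, t) = (-1.099844, -0.024998), (ds/dtau, dt/dtau) = (-1.993751, -0.499922); Gamma_sss = 0.000000, Gamma_sst = 0.000000, Gamma_stt = -0.499844, Gamma_tss = 0.000000, Gamma_tst = 0.000000, Gamma_ttt = -0.012495; k4 = (-1.993751, -0.499922, 0.124922, 0.003123)
  Y <- Y + (h/6)(k1 + 2k2 + 2k3 + k4): s = -1.0998, t = -0.0250, ds/dtau = -1.9938, dt/dtau = -0.4999
step 2:
  k1: at (s, t) = (-1.099844, -0.024999), (ds/dtau, dt/dtau) = (-1.993751, -0.499922); Gamma_sss = 0.000000, Gamma_sst = 0.000000, Gamma_stt = -0.499844, Gamma_tss = 0.000000, Gamma_tst = 0.000000, Gamma_ttt = -0.012495; k1 = (-1.993751, -0.499922, 0.124922, 0.003123)
  k2: at (s, t) = (-1.149688, -0.037497), (ds/dtau, dt/dtau) = (-1.990628, -0.499844); Gamma_sss = 0.000000, Gamma_sst = 0.000000, Gamma_stt = -0.499649, Gamma_tss = 0.000000, Gamma_tst = 0.000000, Gamma_ttt = -0.018735; k2 = (-1.990628, -0.499844, 0.124834, 0.004681)
  k3: at (s, t) = (-1.149609, -0.037495), (ds/dtau, dt/dtau) = (-1.990630, -0.499805); Gamma_sss = 0.000000, Gamma_sst = 0.000000, Gamma_stt = -0.499649, Gamma_tss = 0.000000, Gamma_tst = 0.000000, Gamma_ttt = -0.018734; k3 = (-1.990630, -0.499805, 0.124815, 0.004680)
  k4: at (s, t) = (-1.199375, -0.049989), (ds/dtau, dt/dtau) = (-1.987511, -0.499688); Gamma_sss = 0.000000, Gamma_sst = 0.000000, Gamma_stt = -0.499376, Gamma_tss = 0.000000, Gamma_tst = 0.000000, Gamma_ttt = -0.024963; k4 = (-1.987511, -0.499688, 0.124688, 0.006233)
  Y <- Y + (h/6)(k1 + 2k2 + 2k3 + k4): s = -1.1994, t = -0.0500, ds/dtau = -1.9875, dt/dtau = -0.4997

Answer: s = -1.1994, t = -0.0500, ds/dtau = -1.9875, dt/dtau = -0.4997
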